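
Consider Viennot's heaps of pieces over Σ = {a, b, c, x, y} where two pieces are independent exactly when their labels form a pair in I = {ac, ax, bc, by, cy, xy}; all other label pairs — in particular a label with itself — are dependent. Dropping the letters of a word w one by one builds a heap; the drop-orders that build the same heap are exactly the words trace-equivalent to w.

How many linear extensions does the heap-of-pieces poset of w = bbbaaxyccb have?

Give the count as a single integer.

#0=b has no predecessor
#1=b depends on [0:b]
#2=b depends on [1:b]
#3=a depends on [2:b]
#4=a depends on [3:a]
#5=x depends on [2:b]
#6=y depends on [4:a]
#7=c depends on [5:x]
#8=c depends on [7:c]
#9=b depends on [4:a, 5:x]
sources: [0:b]
N(rest) = Σ N(rest − s) over sources s of rest; N(one piece) = 1:
  size 1 → [6]=1  [8]=1  [9]=1
  size 2 → [6,8]=2  [6,9]=2  [7,8]=1  [8,9]=2
  size 3 → [4,6,9]=2  [6,7,8]=3  [6,8,9]=6  [7,8,9]=3
  size 4 → [3,4,6,9]=2  [4,6,8,9]=8  [5,7,8,9]=3  [6,7,8,9]=12
  size 5 → [3,4,6,8,9]=10  [4,6,7,8,9]=20  [5,6,7,8,9]=15
  size 6 → [3,4,6,7,8,9]=30  [4,5,6,7,8,9]=35
  size 7 → [3,4,5,6,7,8,9]=65
  size 8 → [2,3,4,5,6,7,8,9]=65
  first=0(b) contributes 65

65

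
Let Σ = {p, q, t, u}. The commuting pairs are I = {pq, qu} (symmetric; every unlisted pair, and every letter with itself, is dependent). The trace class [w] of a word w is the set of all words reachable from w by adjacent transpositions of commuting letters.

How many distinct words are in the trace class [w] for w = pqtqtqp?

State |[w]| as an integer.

drop 0:p onto floor
drop 1:q onto floor
drop 2:t onto {0:p, 1:q}
drop 3:q onto {2:t}
drop 4:t onto {3:q}
drop 5:q onto {4:t}
drop 6:p onto {4:t}
ground layer = {0:p, 1:q}
drop-orders for the pieces not yet dropped (sum over which currently-grounded one goes next):
  1 to go: {5} 1  {6} 1
  2 to go: {5,6} 2
  3 to go: {4,5,6} 2
  4 to go: {3,4,5,6} 2
  5 to go: {2,3,4,5,6} 2
  if 0:p drops first: 2 orders
  if 1:q drops first: 2 orders
heap linearizations: 4

4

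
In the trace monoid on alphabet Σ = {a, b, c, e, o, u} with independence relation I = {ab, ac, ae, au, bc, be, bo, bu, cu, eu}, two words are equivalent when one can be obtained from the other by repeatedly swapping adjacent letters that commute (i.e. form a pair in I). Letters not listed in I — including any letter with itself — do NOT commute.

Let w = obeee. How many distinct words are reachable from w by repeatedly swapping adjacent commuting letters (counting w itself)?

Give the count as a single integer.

piece 0:o — minimal
piece 1:b — minimal
piece 2:e rests on {0:o}
piece 3:e rests on {2:e}
piece 4:e rests on {3:e}
minimal pieces: {0:o, 1:b}
ways to finish when only these pieces remain (= sum over removing one remaining piece with nothing left below it):
  1 left: {1}→1  {4}→1
  2 left: {1,4}→2  {3,4}→1
  3 left: {1,3,4}→3  {2,3,4}→1
  placing 0:o first → 4 extensions
  placing 1:b first → 1 extensions
total linear extensions = 5

5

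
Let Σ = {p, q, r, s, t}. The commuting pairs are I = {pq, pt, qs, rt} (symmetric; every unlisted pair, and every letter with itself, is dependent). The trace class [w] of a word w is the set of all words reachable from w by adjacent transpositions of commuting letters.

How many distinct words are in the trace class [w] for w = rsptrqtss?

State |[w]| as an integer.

0(r) covers ∅
1(s) covers 0:r
2(p) covers 1:s
3(t) covers 1:s
4(r) covers 2:p
5(q) covers 3:t, 4:r
6(t) covers 5:q
7(s) covers 6:t
8(s) covers 7:s
floor of heap: 0:r
completions by unplaced set U, small U first (add the entries for U minus each lowest piece of U):
  |U|=1: {8}:1
  |U|=2: {7,8}:1
  |U|=3: {6,7,8}:1
  |U|=4: {5,6,7,8}:1
  |U|=5: {3,5,6,7,8}:1  {4,5,6,7,8}:1
  |U|=6: {2,4,5,6,7,8}:1  {3,4,5,6,7,8}:2
  |U|=7: {2,3,4,5,6,7,8}:3
  start at 0(r): 3

3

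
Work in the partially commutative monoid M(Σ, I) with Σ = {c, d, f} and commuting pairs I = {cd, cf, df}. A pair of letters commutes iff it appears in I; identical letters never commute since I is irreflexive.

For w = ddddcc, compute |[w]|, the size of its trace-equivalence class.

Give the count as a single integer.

#0=d has no predecessor
#1=d depends on [0:d]
#2=d depends on [1:d]
#3=d depends on [2:d]
#4=c has no predecessor
#5=c depends on [4:c]
sources: [0:d, 4:c]
N(rest) = Σ N(rest − s) over sources s of rest; N(one piece) = 1:
  size 1 → [3]=1  [5]=1
  size 2 → [2,3]=1  [3,5]=2  [4,5]=1
  size 3 → [1,2,3]=1  [2,3,5]=3  [3,4,5]=3
  size 4 → [0,1,2,3]=1  [1,2,3,5]=4  [2,3,4,5]=6
  first=0(d) contributes 10
  first=4(c) contributes 5
|[w]| = 15

15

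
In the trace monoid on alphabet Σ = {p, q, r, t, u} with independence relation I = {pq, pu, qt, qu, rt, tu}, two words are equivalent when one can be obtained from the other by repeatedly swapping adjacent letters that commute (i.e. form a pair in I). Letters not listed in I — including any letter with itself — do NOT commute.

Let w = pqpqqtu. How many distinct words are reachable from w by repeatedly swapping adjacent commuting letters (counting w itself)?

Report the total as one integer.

drop 0:p onto floor
drop 1:q onto floor
drop 2:p onto {0:p}
drop 3:q onto {1:q}
drop 4:q onto {3:q}
drop 5:t onto {2:p}
drop 6:u onto floor
ground layer = {0:p, 1:q, 6:u}
drop-orders for the pieces not yet dropped (sum over which currently-grounded one goes next):
  1 to go: {4} 1  {5} 1  {6} 1
  2 to go: {2,5} 1  {3,4} 1  {4,5} 2  {4,6} 2  {5,6} 2
  3 to go: {0,2,5} 1  {1,3,4} 1  {2,4,5} 3  {2,5,6} 3  {3,4,5} 3  {3,4,6} 3  {4,5,6} 6
  4 to go: {0,2,4,5} 4  {0,2,5,6} 4  {1,3,4,5} 4  {1,3,4,6} 4  {2,3,4,5} 6  {2,4,5,6} 12  {3,4,5,6} 12
  5 to go: {0,2,3,4,5} 10  {0,2,4,5,6} 20  {1,2,3,4,5} 10  {1,3,4,5,6} 20  {2,3,4,5,6} 30
  if 0:p drops first: 60 orders
  if 1:q drops first: 60 orders
  if 6:u drops first: 20 orders
heap linearizations: 140

140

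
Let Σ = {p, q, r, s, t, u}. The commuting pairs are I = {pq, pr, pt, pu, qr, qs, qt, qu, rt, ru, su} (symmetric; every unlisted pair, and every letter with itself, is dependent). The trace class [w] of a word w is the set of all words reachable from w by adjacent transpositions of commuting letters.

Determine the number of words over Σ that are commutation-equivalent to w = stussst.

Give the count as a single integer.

piece 0:s — minimal
piece 1:t rests on {0:s}
piece 2:u rests on {1:t}
piece 3:s rests on {1:t}
piece 4:s rests on {3:s}
piece 5:s rests on {4:s}
piece 6:t rests on {2:u, 5:s}
minimal pieces: {0:s}
ways to finish when only these pieces remain (= sum over removing one remaining piece with nothing left below it):
  1 left: {6}→1
  2 left: {2,6}→1  {5,6}→1
  3 left: {2,5,6}→2  {4,5,6}→1
  4 left: {2,4,5,6}→3  {3,4,5,6}→1
  5 left: {2,3,4,5,6}→4
  placing 0:s first → 4 extensions

4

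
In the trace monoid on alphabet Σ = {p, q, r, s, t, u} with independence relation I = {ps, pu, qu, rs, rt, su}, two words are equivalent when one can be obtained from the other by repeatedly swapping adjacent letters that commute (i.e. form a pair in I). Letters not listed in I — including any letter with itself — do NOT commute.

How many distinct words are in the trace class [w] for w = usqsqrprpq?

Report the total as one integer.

5

#0=u has no predecessor
#1=s has no predecessor
#2=q depends on [1:s]
#3=s depends on [2:q]
#4=q depends on [3:s]
#5=r depends on [0:u, 4:q]
#6=p depends on [5:r]
#7=r depends on [6:p]
#8=p depends on [7:r]
#9=q depends on [8:p]
sources: [0:u, 1:s]
N(rest) = Σ N(rest − s) over sources s of rest; N(one piece) = 1:
  size 1 → [9]=1
  size 2 → [8,9]=1
  size 3 → [7,8,9]=1
  size 4 → [6,7,8,9]=1
  size 5 → [5,6,7,8,9]=1
  size 6 → [0,5,6,7,8,9]=1  [4,5,6,7,8,9]=1
  size 7 → [0,4,5,6,7,8,9]=2  [3,4,5,6,7,8,9]=1
  size 8 → [0,3,4,5,6,7,8,9]=3  [2,3,4,5,6,7,8,9]=1
  first=0(u) contributes 1
  first=1(s) contributes 4
|[w]| = 5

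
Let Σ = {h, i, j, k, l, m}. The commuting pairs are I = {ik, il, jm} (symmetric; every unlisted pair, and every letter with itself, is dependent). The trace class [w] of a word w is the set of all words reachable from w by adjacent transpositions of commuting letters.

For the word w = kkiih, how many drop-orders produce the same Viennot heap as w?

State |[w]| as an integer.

0(k) covers ∅
1(k) covers 0:k
2(i) covers ∅
3(i) covers 2:i
4(h) covers 1:k, 3:i
floor of heap: 0:k, 2:i
completions by unplaced set U, small U first (add the entries for U minus each lowest piece of U):
  |U|=1: {4}:1
  |U|=2: {1,4}:1  {3,4}:1
  |U|=3: {0,1,4}:1  {1,3,4}:2  {2,3,4}:1
  start at 0(k): 3
  start at 2(i): 3
sum over floor = 6

6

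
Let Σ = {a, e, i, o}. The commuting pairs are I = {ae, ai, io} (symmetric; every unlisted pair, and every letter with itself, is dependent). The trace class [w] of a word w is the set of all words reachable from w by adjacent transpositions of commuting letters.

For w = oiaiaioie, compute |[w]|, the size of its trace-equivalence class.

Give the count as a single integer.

drop 0:o onto floor
drop 1:i onto floor
drop 2:a onto {0:o}
drop 3:i onto {1:i}
drop 4:a onto {2:a}
drop 5:i onto {3:i}
drop 6:o onto {4:a}
drop 7:i onto {5:i}
drop 8:e onto {6:o, 7:i}
ground layer = {0:o, 1:i}
drop-orders for the pieces not yet dropped (sum over which currently-grounded one goes next):
  1 to go: {8} 1
  2 to go: {6,8} 1  {7,8} 1
  3 to go: {4,6,8} 1  {5,7,8} 1  {6,7,8} 2
  4 to go: {2,4,6,8} 1  {3,5,7,8} 1  {4,6,7,8} 3  {5,6,7,8} 3
  5 to go: {0,2,4,6,8} 1  {1,3,5,7,8} 1  {2,4,6,7,8} 4  {3,5,6,7,8} 4  {4,5,6,7,8} 6
  6 to go: {0,2,4,6,7,8} 5  {1,3,5,6,7,8} 5  {2,4,5,6,7,8} 10  {3,4,5,6,7,8} 10
  7 to go: {0,2,4,5,6,7,8} 15  {1,3,4,5,6,7,8} 15  {2,3,4,5,6,7,8} 20
  if 0:o drops first: 35 orders
  if 1:i drops first: 35 orders
heap linearizations: 70

70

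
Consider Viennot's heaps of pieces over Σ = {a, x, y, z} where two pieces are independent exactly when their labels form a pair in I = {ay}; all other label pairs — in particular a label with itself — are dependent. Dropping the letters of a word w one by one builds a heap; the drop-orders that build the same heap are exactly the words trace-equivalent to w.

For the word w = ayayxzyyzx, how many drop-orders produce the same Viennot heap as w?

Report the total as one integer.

6

#0=a has no predecessor
#1=y has no predecessor
#2=a depends on [0:a]
#3=y depends on [1:y]
#4=x depends on [2:a, 3:y]
#5=z depends on [4:x]
#6=y depends on [5:z]
#7=y depends on [6:y]
#8=z depends on [7:y]
#9=x depends on [8:z]
sources: [0:a, 1:y]
N(rest) = Σ N(rest − s) over sources s of rest; N(one piece) = 1:
  size 1 → [9]=1
  size 2 → [8,9]=1
  size 3 → [7,8,9]=1
  size 4 → [6,7,8,9]=1
  size 5 → [5,6,7,8,9]=1
  size 6 → [4,5,6,7,8,9]=1
  size 7 → [2,4,5,6,7,8,9]=1  [3,4,5,6,7,8,9]=1
  size 8 → [0,2,4,5,6,7,8,9]=1  [1,3,4,5,6,7,8,9]=1  [2,3,4,5,6,7,8,9]=2
  first=0(a) contributes 3
  first=1(y) contributes 3
|[w]| = 6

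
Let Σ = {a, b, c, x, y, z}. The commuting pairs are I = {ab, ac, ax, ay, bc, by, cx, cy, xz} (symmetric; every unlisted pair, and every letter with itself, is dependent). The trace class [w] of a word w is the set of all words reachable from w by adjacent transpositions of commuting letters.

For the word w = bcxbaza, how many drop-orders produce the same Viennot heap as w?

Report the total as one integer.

drop 0:b onto floor
drop 1:c onto floor
drop 2:x onto {0:b}
drop 3:b onto {2:x}
drop 4:a onto floor
drop 5:z onto {1:c, 3:b, 4:a}
drop 6:a onto {5:z}
ground layer = {0:b, 1:c, 4:a}
drop-orders for the pieces not yet dropped (sum over which currently-grounded one goes next):
  1 to go: {6} 1
  2 to go: {5,6} 1
  3 to go: {1,5,6} 1  {3,5,6} 1  {4,5,6} 1
  4 to go: {1,3,5,6} 2  {1,4,5,6} 2  {2,3,5,6} 1  {3,4,5,6} 2
  5 to go: {0,2,3,5,6} 1  {1,2,3,5,6} 3  {1,3,4,5,6} 6  {2,3,4,5,6} 3
  if 0:b drops first: 12 orders
  if 1:c drops first: 4 orders
  if 4:a drops first: 4 orders
heap linearizations: 20

20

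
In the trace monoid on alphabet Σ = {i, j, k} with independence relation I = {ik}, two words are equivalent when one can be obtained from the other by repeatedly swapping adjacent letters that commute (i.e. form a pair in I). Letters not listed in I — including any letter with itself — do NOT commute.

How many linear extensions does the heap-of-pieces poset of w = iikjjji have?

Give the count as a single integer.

piece 0:i — minimal
piece 1:i rests on {0:i}
piece 2:k — minimal
piece 3:j rests on {1:i, 2:k}
piece 4:j rests on {3:j}
piece 5:j rests on {4:j}
piece 6:i rests on {5:j}
minimal pieces: {0:i, 2:k}
ways to finish when only these pieces remain (= sum over removing one remaining piece with nothing left below it):
  1 left: {6}→1
  2 left: {5,6}→1
  3 left: {4,5,6}→1
  4 left: {3,4,5,6}→1
  5 left: {1,3,4,5,6}→1  {2,3,4,5,6}→1
  placing 0:i first → 2 extensions
  placing 2:k first → 1 extensions
total linear extensions = 3

3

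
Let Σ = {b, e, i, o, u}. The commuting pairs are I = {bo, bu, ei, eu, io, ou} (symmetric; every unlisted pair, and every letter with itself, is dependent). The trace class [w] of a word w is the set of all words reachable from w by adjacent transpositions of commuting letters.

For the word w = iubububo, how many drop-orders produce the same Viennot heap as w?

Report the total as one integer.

#0=i has no predecessor
#1=u depends on [0:i]
#2=b depends on [0:i]
#3=u depends on [1:u]
#4=b depends on [2:b]
#5=u depends on [3:u]
#6=b depends on [4:b]
#7=o has no predecessor
sources: [0:i, 7:o]
N(rest) = Σ N(rest − s) over sources s of rest; N(one piece) = 1:
  size 1 → [5]=1  [6]=1  [7]=1
  size 2 → [3,5]=1  [4,6]=1  [5,6]=2  [5,7]=2  [6,7]=2
  size 3 → [1,3,5]=1  [2,4,6]=1  [3,5,6]=3  [3,5,7]=3  [4,5,6]=3  [4,6,7]=3  [5,6,7]=6
  size 4 → [1,3,5,6]=4  [1,3,5,7]=4  [2,4,5,6]=4  [2,4,6,7]=4  [3,4,5,6]=6  [3,5,6,7]=12  [4,5,6,7]=12
  size 5 → [1,3,4,5,6]=10  [1,3,5,6,7]=20  [2,3,4,5,6]=10  [2,4,5,6,7]=20  [3,4,5,6,7]=30
  size 6 → [1,2,3,4,5,6]=20  [1,3,4,5,6,7]=60  [2,3,4,5,6,7]=60
  first=0(i) contributes 140
  first=7(o) contributes 20
|[w]| = 160

160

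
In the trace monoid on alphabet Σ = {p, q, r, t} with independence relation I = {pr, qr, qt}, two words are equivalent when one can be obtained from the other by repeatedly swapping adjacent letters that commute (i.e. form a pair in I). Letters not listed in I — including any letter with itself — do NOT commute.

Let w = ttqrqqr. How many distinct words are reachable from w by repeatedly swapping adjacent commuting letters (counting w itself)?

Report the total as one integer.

0(t) covers ∅
1(t) covers 0:t
2(q) covers ∅
3(r) covers 1:t
4(q) covers 2:q
5(q) covers 4:q
6(r) covers 3:r
floor of heap: 0:t, 2:q
completions by unplaced set U, small U first (add the entries for U minus each lowest piece of U):
  |U|=1: {5}:1  {6}:1
  |U|=2: {3,6}:1  {4,5}:1  {5,6}:2
  |U|=3: {1,3,6}:1  {2,4,5}:1  {3,5,6}:3  {4,5,6}:3
  |U|=4: {0,1,3,6}:1  {1,3,5,6}:4  {2,4,5,6}:4  {3,4,5,6}:6
  |U|=5: {0,1,3,5,6}:5  {1,3,4,5,6}:10  {2,3,4,5,6}:10
  start at 0(t): 20
  start at 2(q): 15
sum over floor = 35

35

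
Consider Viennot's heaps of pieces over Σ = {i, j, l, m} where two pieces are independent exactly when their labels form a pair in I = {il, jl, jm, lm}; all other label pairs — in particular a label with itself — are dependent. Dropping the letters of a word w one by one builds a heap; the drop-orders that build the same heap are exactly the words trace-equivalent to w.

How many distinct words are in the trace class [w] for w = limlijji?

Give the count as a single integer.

28

0(l) covers ∅
1(i) covers ∅
2(m) covers 1:i
3(l) covers 0:l
4(i) covers 2:m
5(j) covers 4:i
6(j) covers 5:j
7(i) covers 6:j
floor of heap: 0:l, 1:i
completions by unplaced set U, small U first (add the entries for U minus each lowest piece of U):
  |U|=1: {3}:1  {7}:1
  |U|=2: {0,3}:1  {3,7}:2  {6,7}:1
  |U|=3: {0,3,7}:3  {3,6,7}:3  {5,6,7}:1
  |U|=4: {0,3,6,7}:6  {3,5,6,7}:4  {4,5,6,7}:1
  |U|=5: {0,3,5,6,7}:10  {2,4,5,6,7}:1  {3,4,5,6,7}:5
  |U|=6: {0,3,4,5,6,7}:15  {1,2,4,5,6,7}:1  {2,3,4,5,6,7}:6
  start at 0(l): 7
  start at 1(i): 21
sum over floor = 28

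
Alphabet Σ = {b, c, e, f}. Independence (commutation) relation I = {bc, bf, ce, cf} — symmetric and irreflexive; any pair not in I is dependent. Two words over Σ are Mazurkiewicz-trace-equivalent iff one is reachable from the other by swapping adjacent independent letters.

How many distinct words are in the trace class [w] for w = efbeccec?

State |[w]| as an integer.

112

drop 0:e onto floor
drop 1:f onto {0:e}
drop 2:b onto {0:e}
drop 3:e onto {1:f, 2:b}
drop 4:c onto floor
drop 5:c onto {4:c}
drop 6:e onto {3:e}
drop 7:c onto {5:c}
ground layer = {0:e, 4:c}
drop-orders for the pieces not yet dropped (sum over which currently-grounded one goes next):
  1 to go: {6} 1  {7} 1
  2 to go: {3,6} 1  {5,7} 1  {6,7} 2
  3 to go: {1,3,6} 1  {2,3,6} 1  {3,6,7} 3  {4,5,7} 1  {5,6,7} 3
  4 to go: {1,2,3,6} 2  {1,3,6,7} 4  {2,3,6,7} 4  {3,5,6,7} 6  {4,5,6,7} 4
  5 to go: {0,1,2,3,6} 2  {1,2,3,6,7} 10  {1,3,5,6,7} 10  {2,3,5,6,7} 10  {3,4,5,6,7} 10
  6 to go: {0,1,2,3,6,7} 12  {1,2,3,5,6,7} 30  {1,3,4,5,6,7} 20  {2,3,4,5,6,7} 20
  if 0:e drops first: 70 orders
  if 4:c drops first: 42 orders
heap linearizations: 112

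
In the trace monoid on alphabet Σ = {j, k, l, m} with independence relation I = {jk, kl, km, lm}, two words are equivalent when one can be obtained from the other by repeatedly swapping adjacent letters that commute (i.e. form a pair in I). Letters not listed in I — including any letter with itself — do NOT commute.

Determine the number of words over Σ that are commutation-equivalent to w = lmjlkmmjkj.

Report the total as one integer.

270

#0=l has no predecessor
#1=m has no predecessor
#2=j depends on [0:l, 1:m]
#3=l depends on [2:j]
#4=k has no predecessor
#5=m depends on [2:j]
#6=m depends on [5:m]
#7=j depends on [3:l, 6:m]
#8=k depends on [4:k]
#9=j depends on [7:j]
sources: [0:l, 1:m, 4:k]
N(rest) = Σ N(rest − s) over sources s of rest; N(one piece) = 1:
  size 1 → [8]=1  [9]=1
  size 2 → [4,8]=1  [7,9]=1  [8,9]=2
  size 3 → [3,7,9]=1  [4,8,9]=3  [6,7,9]=1  [7,8,9]=3
  size 4 → [3,6,7,9]=2  [3,7,8,9]=4  [4,7,8,9]=6  [5,6,7,9]=1  [6,7,8,9]=4
  size 5 → [3,4,7,8,9]=10  [3,5,6,7,9]=3  [3,6,7,8,9]=10  [4,6,7,8,9]=10  [5,6,7,8,9]=5
  size 6 → [2,3,5,6,7,9]=3  [3,4,6,7,8,9]=30  [3,5,6,7,8,9]=18  [4,5,6,7,8,9]=15
  size 7 → [0,2,3,5,6,7,9]=3  [1,2,3,5,6,7,9]=3  [2,3,5,6,7,8,9]=21  [3,4,5,6,7,8,9]=63
  size 8 → [0,1,2,3,5,6,7,9]=6  [0,2,3,5,6,7,8,9]=24  [1,2,3,5,6,7,8,9]=24  [2,3,4,5,6,7,8,9]=84
  first=0(l) contributes 108
  first=1(m) contributes 108
  first=4(k) contributes 54
|[w]| = 270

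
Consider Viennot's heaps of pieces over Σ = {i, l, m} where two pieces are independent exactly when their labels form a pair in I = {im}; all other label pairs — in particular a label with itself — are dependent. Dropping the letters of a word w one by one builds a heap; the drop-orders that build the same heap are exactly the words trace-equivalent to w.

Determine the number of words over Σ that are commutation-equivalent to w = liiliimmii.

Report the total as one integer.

15

#0=l has no predecessor
#1=i depends on [0:l]
#2=i depends on [1:i]
#3=l depends on [2:i]
#4=i depends on [3:l]
#5=i depends on [4:i]
#6=m depends on [3:l]
#7=m depends on [6:m]
#8=i depends on [5:i]
#9=i depends on [8:i]
sources: [0:l]
N(rest) = Σ N(rest − s) over sources s of rest; N(one piece) = 1:
  size 1 → [7]=1  [9]=1
  size 2 → [6,7]=1  [7,9]=2  [8,9]=1
  size 3 → [5,8,9]=1  [6,7,9]=3  [7,8,9]=3
  size 4 → [4,5,8,9]=1  [5,7,8,9]=4  [6,7,8,9]=6
  size 5 → [4,5,7,8,9]=5  [5,6,7,8,9]=10
  size 6 → [4,5,6,7,8,9]=15
  size 7 → [3,4,5,6,7,8,9]=15
  size 8 → [2,3,4,5,6,7,8,9]=15
  first=0(l) contributes 15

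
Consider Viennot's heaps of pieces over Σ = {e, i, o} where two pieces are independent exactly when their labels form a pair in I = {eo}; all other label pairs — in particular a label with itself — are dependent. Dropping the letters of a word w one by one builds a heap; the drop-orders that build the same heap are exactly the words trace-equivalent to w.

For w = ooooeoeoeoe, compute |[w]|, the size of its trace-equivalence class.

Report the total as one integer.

330

#0=o has no predecessor
#1=o depends on [0:o]
#2=o depends on [1:o]
#3=o depends on [2:o]
#4=e has no predecessor
#5=o depends on [3:o]
#6=e depends on [4:e]
#7=o depends on [5:o]
#8=e depends on [6:e]
#9=o depends on [7:o]
#10=e depends on [8:e]
sources: [0:o, 4:e]
N(rest) = Σ N(rest − s) over sources s of rest; N(one piece) = 1:
  size 1 → [9]=1  [10]=1
  size 2 → [7,9]=1  [8,10]=1  [9,10]=2
  size 3 → [5,7,9]=1  [6,8,10]=1  [7,9,10]=3  [8,9,10]=3
  size 4 → [3,5,7,9]=1  [4,6,8,10]=1  [5,7,9,10]=4  [6,8,9,10]=4  [7,8,9,10]=6
  size 5 → [2,3,5,7,9]=1  [3,5,7,9,10]=5  [4,6,8,9,10]=5  [5,7,8,9,10]=10  [6,7,8,9,10]=10
  size 6 → [1,2,3,5,7,9]=1  [2,3,5,7,9,10]=6  [3,5,7,8,9,10]=15  [4,6,7,8,9,10]=15  [5,6,7,8,9,10]=20
  size 7 → [0,1,2,3,5,7,9]=1  [1,2,3,5,7,9,10]=7  [2,3,5,7,8,9,10]=21  [3,5,6,7,8,9,10]=35  [4,5,6,7,8,9,10]=35
  size 8 → [0,1,2,3,5,7,9,10]=8  [1,2,3,5,7,8,9,10]=28  [2,3,5,6,7,8,9,10]=56  [3,4,5,6,7,8,9,10]=70
  size 9 → [0,1,2,3,5,7,8,9,10]=36  [1,2,3,5,6,7,8,9,10]=84  [2,3,4,5,6,7,8,9,10]=126
  first=0(o) contributes 210
  first=4(e) contributes 120
|[w]| = 330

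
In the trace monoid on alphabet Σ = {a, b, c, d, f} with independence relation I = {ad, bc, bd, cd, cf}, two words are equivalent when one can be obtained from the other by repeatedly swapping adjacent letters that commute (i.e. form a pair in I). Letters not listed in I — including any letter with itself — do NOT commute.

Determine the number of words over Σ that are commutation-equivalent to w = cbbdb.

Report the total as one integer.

20

piece 0:c — minimal
piece 1:b — minimal
piece 2:b rests on {1:b}
piece 3:d — minimal
piece 4:b rests on {2:b}
minimal pieces: {0:c, 1:b, 3:d}
ways to finish when only these pieces remain (= sum over removing one remaining piece with nothing left below it):
  1 left: {0}→1  {3}→1  {4}→1
  2 left: {0,3}→2  {0,4}→2  {2,4}→1  {3,4}→2
  3 left: {0,2,4}→3  {0,3,4}→6  {1,2,4}→1  {2,3,4}→3
  placing 0:c first → 4 extensions
  placing 1:b first → 12 extensions
  placing 3:d first → 4 extensions
total linear extensions = 20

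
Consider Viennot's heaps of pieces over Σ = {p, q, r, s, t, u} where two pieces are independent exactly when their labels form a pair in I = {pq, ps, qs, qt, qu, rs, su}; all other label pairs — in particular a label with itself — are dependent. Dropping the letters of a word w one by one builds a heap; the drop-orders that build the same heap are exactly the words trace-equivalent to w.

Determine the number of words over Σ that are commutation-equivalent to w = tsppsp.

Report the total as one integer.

piece 0:t — minimal
piece 1:s rests on {0:t}
piece 2:p rests on {0:t}
piece 3:p rests on {2:p}
piece 4:s rests on {1:s}
piece 5:p rests on {3:p}
minimal pieces: {0:t}
ways to finish when only these pieces remain (= sum over removing one remaining piece with nothing left below it):
  1 left: {4}→1  {5}→1
  2 left: {1,4}→1  {3,5}→1  {4,5}→2
  3 left: {1,4,5}→3  {2,3,5}→1  {3,4,5}→3
  4 left: {1,3,4,5}→6  {2,3,4,5}→4
  placing 0:t first → 10 extensions

10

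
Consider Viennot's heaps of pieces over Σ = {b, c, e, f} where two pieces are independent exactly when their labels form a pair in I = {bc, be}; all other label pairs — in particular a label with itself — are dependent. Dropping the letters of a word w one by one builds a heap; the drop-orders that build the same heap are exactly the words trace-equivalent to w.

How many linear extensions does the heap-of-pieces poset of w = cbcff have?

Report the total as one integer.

0(c) covers ∅
1(b) covers ∅
2(c) covers 0:c
3(f) covers 1:b, 2:c
4(f) covers 3:f
floor of heap: 0:c, 1:b
completions by unplaced set U, small U first (add the entries for U minus each lowest piece of U):
  |U|=1: {4}:1
  |U|=2: {3,4}:1
  |U|=3: {1,3,4}:1  {2,3,4}:1
  start at 0(c): 2
  start at 1(b): 1
sum over floor = 3

3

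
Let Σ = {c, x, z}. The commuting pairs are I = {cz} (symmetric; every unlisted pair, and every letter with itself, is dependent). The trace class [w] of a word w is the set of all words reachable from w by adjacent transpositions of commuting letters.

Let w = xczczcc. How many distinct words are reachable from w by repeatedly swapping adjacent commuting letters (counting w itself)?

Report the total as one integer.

#0=x has no predecessor
#1=c depends on [0:x]
#2=z depends on [0:x]
#3=c depends on [1:c]
#4=z depends on [2:z]
#5=c depends on [3:c]
#6=c depends on [5:c]
sources: [0:x]
N(rest) = Σ N(rest − s) over sources s of rest; N(one piece) = 1:
  size 1 → [4]=1  [6]=1
  size 2 → [2,4]=1  [4,6]=2  [5,6]=1
  size 3 → [2,4,6]=3  [3,5,6]=1  [4,5,6]=3
  size 4 → [1,3,5,6]=1  [2,4,5,6]=6  [3,4,5,6]=4
  size 5 → [1,3,4,5,6]=5  [2,3,4,5,6]=10
  first=0(x) contributes 15

15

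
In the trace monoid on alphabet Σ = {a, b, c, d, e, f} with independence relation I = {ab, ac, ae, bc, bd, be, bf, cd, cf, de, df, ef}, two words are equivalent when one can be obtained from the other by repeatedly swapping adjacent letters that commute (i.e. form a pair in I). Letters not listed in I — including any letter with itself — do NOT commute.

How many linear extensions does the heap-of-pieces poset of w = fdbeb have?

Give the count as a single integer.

60

#0=f has no predecessor
#1=d has no predecessor
#2=b has no predecessor
#3=e has no predecessor
#4=b depends on [2:b]
sources: [0:f, 1:d, 2:b, 3:e]
N(rest) = Σ N(rest − s) over sources s of rest; N(one piece) = 1:
  size 1 → [0]=1  [1]=1  [3]=1  [4]=1
  size 2 → [0,1]=2  [0,3]=2  [0,4]=2  [1,3]=2  [1,4]=2  [2,4]=1  [3,4]=2
  size 3 → [0,1,3]=6  [0,1,4]=6  [0,2,4]=3  [0,3,4]=6  [1,2,4]=3  [1,3,4]=6  [2,3,4]=3
  first=0(f) contributes 12
  first=1(d) contributes 12
  first=2(b) contributes 24
  first=3(e) contributes 12
|[w]| = 60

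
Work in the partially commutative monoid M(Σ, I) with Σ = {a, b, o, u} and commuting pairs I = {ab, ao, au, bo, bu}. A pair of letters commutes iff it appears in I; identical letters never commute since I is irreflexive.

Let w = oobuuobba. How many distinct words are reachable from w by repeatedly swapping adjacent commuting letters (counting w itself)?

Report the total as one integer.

504

0(o) covers ∅
1(o) covers 0:o
2(b) covers ∅
3(u) covers 1:o
4(u) covers 3:u
5(o) covers 4:u
6(b) covers 2:b
7(b) covers 6:b
8(a) covers ∅
floor of heap: 0:o, 2:b, 8:a
completions by unplaced set U, small U first (add the entries for U minus each lowest piece of U):
  |U|=1: {5}:1  {7}:1  {8}:1
  |U|=2: {4,5}:1  {5,7}:2  {5,8}:2  {6,7}:1  {7,8}:2
  |U|=3: {2,6,7}:1  {3,4,5}:1  {4,5,7}:3  {4,5,8}:3  {5,6,7}:3  {5,7,8}:6  {6,7,8}:3
  |U|=4: {1,3,4,5}:1  {2,5,6,7}:4  {2,6,7,8}:4  {3,4,5,7}:4  {3,4,5,8}:4  {4,5,6,7}:6  {4,5,7,8}:12  {5,6,7,8}:12
  |U|=5: {0,1,3,4,5}:1  {1,3,4,5,7}:5  {1,3,4,5,8}:5  {2,4,5,6,7}:10  {2,5,6,7,8}:20  {3,4,5,6,7}:10  {3,4,5,7,8}:20  {4,5,6,7,8}:30
  |U|=6: {0,1,3,4,5,7}:6  {0,1,3,4,5,8}:6  {1,3,4,5,6,7}:15  {1,3,4,5,7,8}:30  {2,3,4,5,6,7}:20  {2,4,5,6,7,8}:60  {3,4,5,6,7,8}:60
  |U|=7: {0,1,3,4,5,6,7}:21  {0,1,3,4,5,7,8}:42  {1,2,3,4,5,6,7}:35  {1,3,4,5,6,7,8}:105  {2,3,4,5,6,7,8}:140
  start at 0(o): 280
  start at 2(b): 168
  start at 8(a): 56
sum over floor = 504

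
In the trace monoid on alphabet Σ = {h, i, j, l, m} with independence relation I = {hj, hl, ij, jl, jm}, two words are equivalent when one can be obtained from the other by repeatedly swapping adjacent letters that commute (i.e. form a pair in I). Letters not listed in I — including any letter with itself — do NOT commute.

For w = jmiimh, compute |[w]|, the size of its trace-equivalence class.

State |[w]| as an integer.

#0=j has no predecessor
#1=m has no predecessor
#2=i depends on [1:m]
#3=i depends on [2:i]
#4=m depends on [3:i]
#5=h depends on [4:m]
sources: [0:j, 1:m]
N(rest) = Σ N(rest − s) over sources s of rest; N(one piece) = 1:
  size 1 → [0]=1  [5]=1
  size 2 → [0,5]=2  [4,5]=1
  size 3 → [0,4,5]=3  [3,4,5]=1
  size 4 → [0,3,4,5]=4  [2,3,4,5]=1
  first=0(j) contributes 1
  first=1(m) contributes 5
|[w]| = 6

6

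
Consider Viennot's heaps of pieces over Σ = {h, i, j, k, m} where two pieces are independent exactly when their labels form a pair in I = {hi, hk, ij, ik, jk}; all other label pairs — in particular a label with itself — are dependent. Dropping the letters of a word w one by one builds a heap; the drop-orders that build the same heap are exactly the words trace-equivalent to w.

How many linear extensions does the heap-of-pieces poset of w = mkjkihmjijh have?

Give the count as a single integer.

120

drop 0:m onto floor
drop 1:k onto {0:m}
drop 2:j onto {0:m}
drop 3:k onto {1:k}
drop 4:i onto {0:m}
drop 5:h onto {2:j}
drop 6:m onto {3:k, 4:i, 5:h}
drop 7:j onto {6:m}
drop 8:i onto {6:m}
drop 9:j onto {7:j}
drop 10:h onto {9:j}
ground layer = {0:m}
drop-orders for the pieces not yet dropped (sum over which currently-grounded one goes next):
  1 to go: {8} 1  {10} 1
  2 to go: {8,10} 2  {9,10} 1
  3 to go: {7,9,10} 1  {8,9,10} 3
  4 to go: {7,8,9,10} 4
  5 to go: {6,7,8,9,10} 4
  6 to go: {3,6,7,8,9,10} 4  {4,6,7,8,9,10} 4  {5,6,7,8,9,10} 4
  7 to go: {1,3,6,7,8,9,10} 4  {2,5,6,7,8,9,10} 4  {3,4,6,7,8,9,10} 8  {3,5,6,7,8,9,10} 8  {4,5,6,7,8,9,10} 8
  8 to go: {1,3,4,6,7,8,9,10} 12  {1,3,5,6,7,8,9,10} 12  {2,3,5,6,7,8,9,10} 12  {2,4,5,6,7,8,9,10} 12  {3,4,5,6,7,8,9,10} 24
  9 to go: {1,2,3,5,6,7,8,9,10} 24  {1,3,4,5,6,7,8,9,10} 48  {2,3,4,5,6,7,8,9,10} 48
  if 0:m drops first: 120 orders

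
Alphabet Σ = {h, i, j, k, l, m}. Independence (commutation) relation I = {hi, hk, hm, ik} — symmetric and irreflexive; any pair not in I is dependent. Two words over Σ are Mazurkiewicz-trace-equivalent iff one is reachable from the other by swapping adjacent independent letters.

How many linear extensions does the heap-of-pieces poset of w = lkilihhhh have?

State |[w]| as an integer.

10

#0=l has no predecessor
#1=k depends on [0:l]
#2=i depends on [0:l]
#3=l depends on [1:k, 2:i]
#4=i depends on [3:l]
#5=h depends on [3:l]
#6=h depends on [5:h]
#7=h depends on [6:h]
#8=h depends on [7:h]
sources: [0:l]
N(rest) = Σ N(rest − s) over sources s of rest; N(one piece) = 1:
  size 1 → [4]=1  [8]=1
  size 2 → [4,8]=2  [7,8]=1
  size 3 → [4,7,8]=3  [6,7,8]=1
  size 4 → [4,6,7,8]=4  [5,6,7,8]=1
  size 5 → [4,5,6,7,8]=5
  size 6 → [3,4,5,6,7,8]=5
  size 7 → [1,3,4,5,6,7,8]=5  [2,3,4,5,6,7,8]=5
  first=0(l) contributes 10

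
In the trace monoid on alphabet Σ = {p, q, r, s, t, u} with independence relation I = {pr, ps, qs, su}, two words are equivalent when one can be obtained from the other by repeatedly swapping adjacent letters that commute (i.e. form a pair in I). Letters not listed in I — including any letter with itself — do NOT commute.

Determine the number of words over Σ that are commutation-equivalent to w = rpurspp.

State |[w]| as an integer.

#0=r has no predecessor
#1=p has no predecessor
#2=u depends on [0:r, 1:p]
#3=r depends on [2:u]
#4=s depends on [3:r]
#5=p depends on [2:u]
#6=p depends on [5:p]
sources: [0:r, 1:p]
N(rest) = Σ N(rest − s) over sources s of rest; N(one piece) = 1:
  size 1 → [4]=1  [6]=1
  size 2 → [3,4]=1  [4,6]=2  [5,6]=1
  size 3 → [3,4,6]=3  [4,5,6]=3
  size 4 → [3,4,5,6]=6
  size 5 → [2,3,4,5,6]=6
  first=0(r) contributes 6
  first=1(p) contributes 6
|[w]| = 12

12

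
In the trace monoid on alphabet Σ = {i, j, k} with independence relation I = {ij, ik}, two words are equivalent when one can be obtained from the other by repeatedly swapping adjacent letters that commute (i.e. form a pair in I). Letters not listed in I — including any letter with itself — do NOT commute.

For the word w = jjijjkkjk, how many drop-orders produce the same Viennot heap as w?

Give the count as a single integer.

9

#0=j has no predecessor
#1=j depends on [0:j]
#2=i has no predecessor
#3=j depends on [1:j]
#4=j depends on [3:j]
#5=k depends on [4:j]
#6=k depends on [5:k]
#7=j depends on [6:k]
#8=k depends on [7:j]
sources: [0:j, 2:i]
N(rest) = Σ N(rest − s) over sources s of rest; N(one piece) = 1:
  size 1 → [2]=1  [8]=1
  size 2 → [2,8]=2  [7,8]=1
  size 3 → [2,7,8]=3  [6,7,8]=1
  size 4 → [2,6,7,8]=4  [5,6,7,8]=1
  size 5 → [2,5,6,7,8]=5  [4,5,6,7,8]=1
  size 6 → [2,4,5,6,7,8]=6  [3,4,5,6,7,8]=1
  size 7 → [1,3,4,5,6,7,8]=1  [2,3,4,5,6,7,8]=7
  first=0(j) contributes 8
  first=2(i) contributes 1
|[w]| = 9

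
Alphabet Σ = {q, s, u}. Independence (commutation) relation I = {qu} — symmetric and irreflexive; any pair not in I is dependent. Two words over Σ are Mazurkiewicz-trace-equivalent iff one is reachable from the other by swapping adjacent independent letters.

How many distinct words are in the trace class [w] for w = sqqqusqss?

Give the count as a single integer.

4

drop 0:s onto floor
drop 1:q onto {0:s}
drop 2:q onto {1:q}
drop 3:q onto {2:q}
drop 4:u onto {0:s}
drop 5:s onto {3:q, 4:u}
drop 6:q onto {5:s}
drop 7:s onto {6:q}
drop 8:s onto {7:s}
ground layer = {0:s}
drop-orders for the pieces not yet dropped (sum over which currently-grounded one goes next):
  1 to go: {8} 1
  2 to go: {7,8} 1
  3 to go: {6,7,8} 1
  4 to go: {5,6,7,8} 1
  5 to go: {3,5,6,7,8} 1  {4,5,6,7,8} 1
  6 to go: {2,3,5,6,7,8} 1  {3,4,5,6,7,8} 2
  7 to go: {1,2,3,5,6,7,8} 1  {2,3,4,5,6,7,8} 3
  if 0:s drops first: 4 orders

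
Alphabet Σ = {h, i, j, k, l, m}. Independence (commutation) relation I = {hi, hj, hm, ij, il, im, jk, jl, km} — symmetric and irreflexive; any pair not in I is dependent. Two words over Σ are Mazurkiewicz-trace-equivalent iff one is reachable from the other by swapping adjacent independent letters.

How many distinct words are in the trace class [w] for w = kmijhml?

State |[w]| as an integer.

50

0(k) covers ∅
1(m) covers ∅
2(i) covers 0:k
3(j) covers 1:m
4(h) covers 0:k
5(m) covers 3:j
6(l) covers 4:h, 5:m
floor of heap: 0:k, 1:m
completions by unplaced set U, small U first (add the entries for U minus each lowest piece of U):
  |U|=1: {2}:1  {6}:1
  |U|=2: {2,6}:2  {4,6}:1  {5,6}:1
  |U|=3: {2,4,6}:3  {2,5,6}:3  {3,5,6}:1  {4,5,6}:2
  |U|=4: {0,2,4,6}:3  {1,3,5,6}:1  {2,3,5,6}:4  {2,4,5,6}:8  {3,4,5,6}:3
  |U|=5: {0,2,4,5,6}:11  {1,2,3,5,6}:5  {1,3,4,5,6}:4  {2,3,4,5,6}:15
  start at 0(k): 24
  start at 1(m): 26
sum over floor = 50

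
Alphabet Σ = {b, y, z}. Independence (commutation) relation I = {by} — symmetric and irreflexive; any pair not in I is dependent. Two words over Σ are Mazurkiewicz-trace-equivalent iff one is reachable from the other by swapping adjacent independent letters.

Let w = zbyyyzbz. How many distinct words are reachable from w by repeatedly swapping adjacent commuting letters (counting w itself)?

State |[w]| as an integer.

4

drop 0:z onto floor
drop 1:b onto {0:z}
drop 2:y onto {0:z}
drop 3:y onto {2:y}
drop 4:y onto {3:y}
drop 5:z onto {1:b, 4:y}
drop 6:b onto {5:z}
drop 7:z onto {6:b}
ground layer = {0:z}
drop-orders for the pieces not yet dropped (sum over which currently-grounded one goes next):
  1 to go: {7} 1
  2 to go: {6,7} 1
  3 to go: {5,6,7} 1
  4 to go: {1,5,6,7} 1  {4,5,6,7} 1
  5 to go: {1,4,5,6,7} 2  {3,4,5,6,7} 1
  6 to go: {1,3,4,5,6,7} 3  {2,3,4,5,6,7} 1
  if 0:z drops first: 4 orders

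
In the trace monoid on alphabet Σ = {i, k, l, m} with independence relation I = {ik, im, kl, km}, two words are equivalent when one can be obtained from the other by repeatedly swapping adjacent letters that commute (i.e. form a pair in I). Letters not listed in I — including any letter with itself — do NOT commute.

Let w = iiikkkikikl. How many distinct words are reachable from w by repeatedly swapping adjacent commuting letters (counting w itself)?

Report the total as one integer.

#0=i has no predecessor
#1=i depends on [0:i]
#2=i depends on [1:i]
#3=k has no predecessor
#4=k depends on [3:k]
#5=k depends on [4:k]
#6=i depends on [2:i]
#7=k depends on [5:k]
#8=i depends on [6:i]
#9=k depends on [7:k]
#10=l depends on [8:i]
sources: [0:i, 3:k]
N(rest) = Σ N(rest − s) over sources s of rest; N(one piece) = 1:
  size 1 → [9]=1  [10]=1
  size 2 → [7,9]=1  [8,10]=1  [9,10]=2
  size 3 → [5,7,9]=1  [6,8,10]=1  [7,9,10]=3  [8,9,10]=3
  size 4 → [2,6,8,10]=1  [4,5,7,9]=1  [5,7,9,10]=4  [6,8,9,10]=4  [7,8,9,10]=6
  size 5 → [1,2,6,8,10]=1  [2,6,8,9,10]=5  [3,4,5,7,9]=1  [4,5,7,9,10]=5  [5,7,8,9,10]=10  [6,7,8,9,10]=10
  size 6 → [0,1,2,6,8,10]=1  [1,2,6,8,9,10]=6  [2,6,7,8,9,10]=15  [3,4,5,7,9,10]=6  [4,5,7,8,9,10]=15  [5,6,7,8,9,10]=20
  size 7 → [0,1,2,6,8,9,10]=7  [1,2,6,7,8,9,10]=21  [2,5,6,7,8,9,10]=35  [3,4,5,7,8,9,10]=21  [4,5,6,7,8,9,10]=35
  size 8 → [0,1,2,6,7,8,9,10]=28  [1,2,5,6,7,8,9,10]=56  [2,4,5,6,7,8,9,10]=70  [3,4,5,6,7,8,9,10]=56
  size 9 → [0,1,2,5,6,7,8,9,10]=84  [1,2,4,5,6,7,8,9,10]=126  [2,3,4,5,6,7,8,9,10]=126
  first=0(i) contributes 252
  first=3(k) contributes 210
|[w]| = 462

462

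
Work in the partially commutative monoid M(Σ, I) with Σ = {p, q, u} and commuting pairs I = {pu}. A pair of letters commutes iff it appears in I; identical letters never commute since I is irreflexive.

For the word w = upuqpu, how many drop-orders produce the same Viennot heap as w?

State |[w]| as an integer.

6

drop 0:u onto floor
drop 1:p onto floor
drop 2:u onto {0:u}
drop 3:q onto {1:p, 2:u}
drop 4:p onto {3:q}
drop 5:u onto {3:q}
ground layer = {0:u, 1:p}
drop-orders for the pieces not yet dropped (sum over which currently-grounded one goes next):
  1 to go: {4} 1  {5} 1
  2 to go: {4,5} 2
  3 to go: {3,4,5} 2
  4 to go: {1,3,4,5} 2  {2,3,4,5} 2
  if 0:u drops first: 4 orders
  if 1:p drops first: 2 orders
heap linearizations: 6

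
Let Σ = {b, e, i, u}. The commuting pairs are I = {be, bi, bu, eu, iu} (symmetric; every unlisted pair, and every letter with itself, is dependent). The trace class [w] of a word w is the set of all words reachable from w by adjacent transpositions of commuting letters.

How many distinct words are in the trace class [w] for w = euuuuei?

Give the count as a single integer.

35

drop 0:e onto floor
drop 1:u onto floor
drop 2:u onto {1:u}
drop 3:u onto {2:u}
drop 4:u onto {3:u}
drop 5:e onto {0:e}
drop 6:i onto {5:e}
ground layer = {0:e, 1:u}
drop-orders for the pieces not yet dropped (sum over which currently-grounded one goes next):
  1 to go: {4} 1  {6} 1
  2 to go: {3,4} 1  {4,6} 2  {5,6} 1
  3 to go: {0,5,6} 1  {2,3,4} 1  {3,4,6} 3  {4,5,6} 3
  4 to go: {0,4,5,6} 4  {1,2,3,4} 1  {2,3,4,6} 4  {3,4,5,6} 6
  5 to go: {0,3,4,5,6} 10  {1,2,3,4,6} 5  {2,3,4,5,6} 10
  if 0:e drops first: 15 orders
  if 1:u drops first: 20 orders
heap linearizations: 35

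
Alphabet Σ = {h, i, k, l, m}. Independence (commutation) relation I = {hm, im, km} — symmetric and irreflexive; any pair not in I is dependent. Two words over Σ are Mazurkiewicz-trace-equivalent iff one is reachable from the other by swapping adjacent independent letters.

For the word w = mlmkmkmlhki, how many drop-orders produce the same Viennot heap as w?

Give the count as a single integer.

#0=m has no predecessor
#1=l depends on [0:m]
#2=m depends on [1:l]
#3=k depends on [1:l]
#4=m depends on [2:m]
#5=k depends on [3:k]
#6=m depends on [4:m]
#7=l depends on [5:k, 6:m]
#8=h depends on [7:l]
#9=k depends on [8:h]
#10=i depends on [9:k]
sources: [0:m]
N(rest) = Σ N(rest − s) over sources s of rest; N(one piece) = 1:
  size 1 → [10]=1
  size 2 → [9,10]=1
  size 3 → [8,9,10]=1
  size 4 → [7,8,9,10]=1
  size 5 → [5,7,8,9,10]=1  [6,7,8,9,10]=1
  size 6 → [3,5,7,8,9,10]=1  [4,6,7,8,9,10]=1  [5,6,7,8,9,10]=2
  size 7 → [2,4,6,7,8,9,10]=1  [3,5,6,7,8,9,10]=3  [4,5,6,7,8,9,10]=3
  size 8 → [2,4,5,6,7,8,9,10]=4  [3,4,5,6,7,8,9,10]=6
  size 9 → [2,3,4,5,6,7,8,9,10]=10
  first=0(m) contributes 10

10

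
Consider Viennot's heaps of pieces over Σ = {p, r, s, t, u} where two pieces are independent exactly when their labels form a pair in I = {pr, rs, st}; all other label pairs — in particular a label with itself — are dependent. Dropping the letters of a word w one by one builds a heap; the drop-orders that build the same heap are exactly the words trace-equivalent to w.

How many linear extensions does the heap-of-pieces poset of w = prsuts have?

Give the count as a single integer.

6

piece 0:p — minimal
piece 1:r — minimal
piece 2:s rests on {0:p}
piece 3:u rests on {1:r, 2:s}
piece 4:t rests on {3:u}
piece 5:s rests on {3:u}
minimal pieces: {0:p, 1:r}
ways to finish when only these pieces remain (= sum over removing one remaining piece with nothing left below it):
  1 left: {4}→1  {5}→1
  2 left: {4,5}→2
  3 left: {3,4,5}→2
  4 left: {1,3,4,5}→2  {2,3,4,5}→2
  placing 0:p first → 4 extensions
  placing 1:r first → 2 extensions
total linear extensions = 6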